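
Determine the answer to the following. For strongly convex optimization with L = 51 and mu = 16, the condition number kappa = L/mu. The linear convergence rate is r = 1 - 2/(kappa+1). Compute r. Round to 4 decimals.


Step 1: Compute the condition number.
kappa = L/mu = 51/16 = 3.1875
Step 2: Compute the convergence rate.
r = 1 - 2/(kappa + 1) = 1 - 2*mu/(L + mu) = (L - mu)/(L + mu) = 35/67 = 0.5224


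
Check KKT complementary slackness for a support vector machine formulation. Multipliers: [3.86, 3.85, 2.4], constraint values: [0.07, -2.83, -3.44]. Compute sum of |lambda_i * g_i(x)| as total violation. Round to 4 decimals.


KKT complementary slackness check:
lambda_1 * g_1 = 3.86 * 0.07 = 0.2702
lambda_2 * g_2 = 3.85 * -2.83 = -10.8955
lambda_3 * g_3 = 2.4 * -3.44 = -8.256
Total violation = 0.2702 + 10.8955 + 8.256 = 19.4217


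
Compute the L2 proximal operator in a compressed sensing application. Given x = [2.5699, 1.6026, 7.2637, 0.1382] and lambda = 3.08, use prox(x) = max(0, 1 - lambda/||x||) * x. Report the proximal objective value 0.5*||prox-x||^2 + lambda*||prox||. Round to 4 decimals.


Step 1: Compute ||x||.
||x|| = 7.871
Step 2: Compute scaling factor.
scale = max(0, 1 - 3.08/7.871) = 0.6087
Step 3: prox(x) = [1.5643, 0.9755, 4.4214, 0.0841]
||prox(x)|| = 4.791
Step 4: Proximal objective.
0.5*||prox-x||^2 = 4.7432
lambda*||prox|| = 14.7563
Total = 19.4996


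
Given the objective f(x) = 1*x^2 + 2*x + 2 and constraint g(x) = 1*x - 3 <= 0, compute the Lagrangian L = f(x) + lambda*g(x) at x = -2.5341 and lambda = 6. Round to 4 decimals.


Step 1: Evaluate f(x).
f(-2.5341) = 1*(-2.5341)^2 + 2*(-2.5341) + 2 = 3.3535
Step 2: Evaluate g(x).
g(-2.5341) = 1*-2.5341 - 3 = -5.5341
Step 3: Compute Lagrangian.
L = 3.3535 + 6*-5.5341 = -29.8511


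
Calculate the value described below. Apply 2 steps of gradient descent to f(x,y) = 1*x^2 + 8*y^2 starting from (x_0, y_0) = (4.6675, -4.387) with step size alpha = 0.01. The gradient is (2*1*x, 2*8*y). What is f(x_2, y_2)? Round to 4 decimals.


Gradient descent on f(x,y) = 1*x^2 + 8*y^2.
Starting point: (4.6675, -4.387), alpha = 0.01
Step 1: grad_x = 2*1*4.6675 = 9.335, grad_y = 2*8*-4.387 = -70.192
  x_1 = 4.6675 - 0.01*9.335 = 4.5742
  y_1 = -4.387 - 0.01*-70.192 = -3.6851
Step 2: grad_x = 2*1*4.5742 = 9.1483, grad_y = 2*8*-3.6851 = -58.9613
  x_2 = 4.5742 - 0.01*9.1483 = 4.4827
  y_2 = -3.6851 - 0.01*-58.9613 = -3.0955
f(4.4827, -3.0955) = 1*4.4827^2 + 8*(-3.0955)^2 = 96.7496


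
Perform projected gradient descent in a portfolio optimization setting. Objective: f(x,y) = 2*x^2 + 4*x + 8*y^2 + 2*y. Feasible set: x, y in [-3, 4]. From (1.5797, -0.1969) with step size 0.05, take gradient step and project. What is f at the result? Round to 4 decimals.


Step 1: Compute gradient at (1.5797, -0.1969).
grad_x = 2*2*1.5797 + 4 = 10.3188
grad_y = 2*8*-0.1969 + 2 = -1.1504
Step 2: Gradient step.
x_raw = 1.5797 - 0.05*10.3188 = 1.0638
y_raw = -0.1969 - 0.05*-1.1504 = -0.1394
Step 3: Project onto [-3, 4].
x_proj = clip(1.0638) = 1.0638
y_proj = clip(-0.1394) = -0.1394
Step 4: Evaluate f.
f(1.0638, -0.1394) = 6.3949


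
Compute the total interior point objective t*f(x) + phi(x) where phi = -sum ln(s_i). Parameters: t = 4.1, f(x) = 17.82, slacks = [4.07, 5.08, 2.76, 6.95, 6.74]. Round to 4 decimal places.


Step 1: Compute log-barrier.
ln values: [1.4036, 1.6253, 1.0152, 1.9387, 1.9081]
phi = -(1.4036 + 1.6253 + 1.0152 + 1.9387 + 1.9081) = -7.891
Step 2: Compute augmented objective.
t*f(x) = 4.1*17.82 = 73.062
Total = 73.062 - 7.891 = 65.171


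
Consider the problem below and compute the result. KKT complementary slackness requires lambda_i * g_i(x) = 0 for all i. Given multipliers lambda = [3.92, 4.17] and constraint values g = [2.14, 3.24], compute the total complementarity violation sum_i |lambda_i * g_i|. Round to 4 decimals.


KKT complementary slackness check:
lambda_1 * g_1 = 3.92 * 2.14 = 8.3888
lambda_2 * g_2 = 4.17 * 3.24 = 13.5108
Total violation = 8.3888 + 13.5108 = 21.8996


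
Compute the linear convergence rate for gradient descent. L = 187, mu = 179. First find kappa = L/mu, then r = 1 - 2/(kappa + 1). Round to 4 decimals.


Step 1: Compute the condition number.
kappa = L/mu = 187/179 = 1.0447
Step 2: Compute the convergence rate.
r = 1 - 2/(kappa + 1) = 1 - 2*mu/(L + mu) = (L - mu)/(L + mu) = 8/366 = 0.0219


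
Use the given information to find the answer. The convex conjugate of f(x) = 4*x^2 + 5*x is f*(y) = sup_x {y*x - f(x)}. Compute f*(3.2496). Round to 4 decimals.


f*(y) = sup_x {y*x - a*x^2 - b*x} = sup_x {(y-b)*x - a*x^2}
FOC: (y - b) - 2a*x = 0 => x* = (y - b)/(2a)
x* = (3.2496 - 5)/(2*4) = -0.2188
f*(3.2496) = (y-b)^2/(4a) = (3.2496 - 5)^2/(4*4)
= 3.0639/16 = 0.1915


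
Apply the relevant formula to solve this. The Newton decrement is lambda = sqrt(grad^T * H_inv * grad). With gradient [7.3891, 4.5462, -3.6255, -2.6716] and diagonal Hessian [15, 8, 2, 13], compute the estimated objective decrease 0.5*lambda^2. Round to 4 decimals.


Step 1: H is diagonal, so H^(-1) * g = [0.4926, 0.5683, -1.8128, -0.2055].
Step 2: g^T H^(-1) g = sum_i g_i^2 / H_ii
  = (7.3891)^2/15 + (4.5462)^2/8 + (-3.6255)^2/2 + (-2.6716)^2/13
  = 3.6399 + 2.5835 + 6.5721 + 0.549 = 13.3446
Step 3: Objective decrease = 0.5 * g^T H^(-1) g = 6.6723


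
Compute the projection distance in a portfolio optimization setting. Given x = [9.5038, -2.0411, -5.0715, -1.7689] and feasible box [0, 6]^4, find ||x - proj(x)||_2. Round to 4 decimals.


Project each component onto [0, 6].
clip(9.5038) = 6.0, clip(-2.0411) = 0.0, clip(-5.0715) = 0.0, clip(-1.7689) = 0.0
Projection = [6.0, 0.0, 0.0, 0.0]
Squared diffs: [12.2766, 4.1661, 25.7201, 3.129]
Distance = sqrt(45.2918) = 6.7299


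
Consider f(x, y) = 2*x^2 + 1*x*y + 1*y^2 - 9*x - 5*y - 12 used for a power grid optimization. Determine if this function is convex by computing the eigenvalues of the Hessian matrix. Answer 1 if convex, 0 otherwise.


The Hessian of f(x,y) = 2*x^2 + 1*x*y + 1*y^2 - 9*x - 5*y - 12 is:
H = [[4, 1], [1, 2]]
Trace = 4 + 2 = 6
Determinant = 4*2 - (1)^2 = 7
Discriminant = (6)^2 - 4*7 = 8.0
Eigenvalues: lambda_1 = 1.5858, lambda_2 = 4.4142
The function is convex.

1


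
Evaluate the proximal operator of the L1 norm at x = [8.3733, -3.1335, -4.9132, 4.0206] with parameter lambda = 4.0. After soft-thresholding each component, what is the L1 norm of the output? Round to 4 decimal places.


Soft-thresholding with lambda = 4.0:
prox(8.3733) = sign(8.3733)*max(|8.3733| - 4.0, 0) = 4.3733
prox(-3.1335) = sign(-3.1335)*max(|-3.1335| - 4.0, 0) = 0.0
prox(-4.9132) = sign(-4.9132)*max(|-4.9132| - 4.0, 0) = -0.9132
prox(4.0206) = sign(4.0206)*max(|4.0206| - 4.0, 0) = 0.0206
prox(x) = [4.3733, 0.0, -0.9132, 0.0206]
||prox(x)||_1 = 4.3733 + 0.0 + 0.9132 + 0.0206 = 5.3071


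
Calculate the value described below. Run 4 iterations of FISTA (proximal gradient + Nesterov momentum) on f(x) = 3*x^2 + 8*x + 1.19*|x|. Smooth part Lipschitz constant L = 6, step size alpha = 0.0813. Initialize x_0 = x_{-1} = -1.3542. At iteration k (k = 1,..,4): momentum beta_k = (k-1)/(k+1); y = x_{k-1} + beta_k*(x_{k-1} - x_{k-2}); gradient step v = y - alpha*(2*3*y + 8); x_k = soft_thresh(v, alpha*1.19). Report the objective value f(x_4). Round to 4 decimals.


FISTA on f(x) = 3*x^2 + 8*x + 1.19*|x|
L = 6, alpha = 0.0813
Iteration 1: beta = 0.0, y = -1.3542 + 0.0*(-1.3542 + 1.3542) = -1.3542
  grad(y) = -0.1252, v = y - alpha*grad = -1.344
  prox(v) = soft_thresh(-1.344, 0.0967) = -1.2473
Iteration 2: beta = 0.3333, y = -1.2473 + 0.3333*(-1.2473 + 1.3542) = -1.2116
  grad(y) = 0.7302, v = y - alpha*grad = -1.271
  prox(v) = soft_thresh(-1.271, 0.0967) = -1.1743
Iteration 3: beta = 0.5, y = -1.1743 + 0.5*(-1.1743 + 1.2473) = -1.1377
  grad(y) = 1.1736, v = y - alpha*grad = -1.2332
  prox(v) = soft_thresh(-1.2332, 0.0967) = -1.1364
Iteration 4: beta = 0.6, y = -1.1364 + 0.6*(-1.1364 + 1.1743) = -1.1137
  grad(y) = 1.3178, v = y - alpha*grad = -1.2208
  prox(v) = soft_thresh(-1.2208, 0.0967) = -1.1241
f(x_4) = 3*(-1.1241)^2 + 8*(-1.1241) + 1.19*|-1.1241| = -3.8643


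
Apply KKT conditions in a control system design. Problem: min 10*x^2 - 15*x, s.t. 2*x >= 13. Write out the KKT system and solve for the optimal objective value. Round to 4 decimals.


Step 1: Try lambda = 0 (constraint inactive).
x_unc = 15/(2*10) = 0.75
Check: 2*0.75 = 1.5 < 13 -- violated!
Step 2: Constraint must be active: 2*x = 13
x* = 13/2 = 6.5
lambda = (2*10*6.5 - 15)/2 = 57.5
Step 3: Compute optimal value.
f(x*) = 10*6.5^2 - 15*6.5 = 325.0


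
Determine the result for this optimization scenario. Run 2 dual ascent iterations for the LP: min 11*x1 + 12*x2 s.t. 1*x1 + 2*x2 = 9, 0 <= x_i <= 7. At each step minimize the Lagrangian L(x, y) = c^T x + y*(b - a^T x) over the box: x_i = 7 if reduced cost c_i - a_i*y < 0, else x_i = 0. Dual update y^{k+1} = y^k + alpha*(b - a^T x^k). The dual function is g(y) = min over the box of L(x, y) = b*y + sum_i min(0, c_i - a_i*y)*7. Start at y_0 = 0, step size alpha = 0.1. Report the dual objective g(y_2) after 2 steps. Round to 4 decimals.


Dual ascent for LP: min 11*x1 + 12*x2, 1*x1 + 2*x2 = 9, 0 <= x_i <= 7
Step 1: y^k = 0.0, reduced costs: (11.0, 12.0)
  x^k = (0.0, 0.0), subgradient = b - a^T x = 9.0
  y^{k+1} = 0.0 + 0.1*9.0 = 0.9
Step 2: y^k = 0.9, reduced costs: (10.1, 10.2)
  x^k = (0.0, 0.0), subgradient = b - a^T x = 9.0
  y^{k+1} = 0.9 + 0.1*9.0 = 1.8
Dual objective at y_2 = 1.8: reduced costs (9.2, 8.4), box minimizer x = (0.0, 0.0)
g(y_2) = b*y + (c1 - a1*y)*x1 + (c2 - a2*y)*x2 = 9*1.8 + 9.2*0.0 + 8.4*0.0 = 16.2 + 0.0 + 0.0 = 16.2


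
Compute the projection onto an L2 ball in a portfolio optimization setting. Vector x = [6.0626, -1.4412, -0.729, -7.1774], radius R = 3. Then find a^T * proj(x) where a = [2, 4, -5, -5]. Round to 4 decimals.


Step 1: Compute ||x|| (intermediates to 6 decimals).
||x|| = sqrt(6.0626^2 + (-1.4412)^2 + (-0.729)^2 + (-7.1774)^2) = 9.533031
Step 2: Project.
Since ||x|| > R, scale = R/||x|| = 3/9.533031 = 0.314695, proj(x) = scale * x
proj(x) = [1.90787, -0.453538, -0.229413, -2.258692]
Step 3: Dot product.
a^T * proj(x) = 2*1.90787 + 4*(-0.453538) - 5*(-0.229413) - 5*(-2.258692) = 14.4421


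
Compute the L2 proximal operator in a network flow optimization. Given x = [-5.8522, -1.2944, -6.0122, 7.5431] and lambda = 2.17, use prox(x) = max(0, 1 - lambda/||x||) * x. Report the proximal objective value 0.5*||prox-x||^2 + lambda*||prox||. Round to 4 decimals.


Step 1: Compute ||x||.
||x|| = 11.3564
Step 2: Compute scaling factor.
scale = max(0, 1 - 2.17/11.3564) = 0.8089
Step 3: prox(x) = [-4.734, -1.0471, -4.8634, 6.1018]
||prox(x)|| = 9.1864
Step 4: Proximal objective.
0.5*||prox-x||^2 = 2.3545
lambda*||prox|| = 19.9345
Total = 22.289


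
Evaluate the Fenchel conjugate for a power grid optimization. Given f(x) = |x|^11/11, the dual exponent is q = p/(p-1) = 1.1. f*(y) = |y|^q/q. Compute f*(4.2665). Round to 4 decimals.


The conjugate exponent q satisfies 1/p + 1/q = 1.
p = 11, so q = 11/(11 - 1) = 1.1
|y|^q = 4.2665^1.1 = 4.9326
f*(4.2665) = 4.9326 / 1.1 = 4.4842


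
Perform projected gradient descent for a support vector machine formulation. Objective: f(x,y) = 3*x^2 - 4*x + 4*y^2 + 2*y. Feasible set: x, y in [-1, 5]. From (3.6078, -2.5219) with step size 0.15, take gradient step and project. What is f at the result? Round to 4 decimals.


Step 1: Compute gradient at (3.6078, -2.5219).
grad_x = 2*3*3.6078 - 4 = 17.6468
grad_y = 2*4*-2.5219 + 2 = -18.1752
Step 2: Gradient step.
x_raw = 3.6078 - 0.15*17.6468 = 0.9608
y_raw = -2.5219 - 0.15*-18.1752 = 0.2044
Step 3: Project onto [-1, 5].
x_proj = clip(0.9608) = 0.9608
y_proj = clip(0.2044) = 0.2044
Step 4: Evaluate f.
f(0.9608, 0.2044) = -0.498


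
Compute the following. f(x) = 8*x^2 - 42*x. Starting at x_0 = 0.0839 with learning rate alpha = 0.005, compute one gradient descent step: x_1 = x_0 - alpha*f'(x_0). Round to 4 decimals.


We compute the gradient at x_0 and apply the update.
f'(x) = 16*x - 42
f'(0.0839) = 16*0.0839 - 42 = -40.6576
x_1 = 0.0839 - 0.005*-40.6576 = 0.2872


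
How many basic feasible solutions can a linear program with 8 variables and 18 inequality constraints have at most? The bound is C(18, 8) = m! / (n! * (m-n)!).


Each vertex corresponds to some choice of n active constraints out of m, so the number of vertices is at most C(m, n) = m! / (n!(m-n)!).
m = 18, n = 8
Numerator: 18 * 17 * 16 * 15 * 14 * 13 * 12 * 11
Denominator: 8! = 40320
C(18, 8) = 43758


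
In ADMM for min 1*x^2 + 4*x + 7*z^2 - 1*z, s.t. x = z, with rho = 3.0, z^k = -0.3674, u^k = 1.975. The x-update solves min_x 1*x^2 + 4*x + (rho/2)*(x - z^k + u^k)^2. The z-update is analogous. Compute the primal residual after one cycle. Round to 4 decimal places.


ADMM iteration with rho = 3.0, z^k = -0.3674, u^k = 1.975
Step 1: x-update.
Minimize 1*x^2 + 4*x + (3.0/2)*(x + 0.3674 + 1.975)^2
FOC: (2*1 + 3.0)*x = -4 + 3.0*(-0.3674 - 1.975)
x^{k+1} = -2.2054
Step 2: z-update.
Minimize 7*z^2 - 1*z + (3.0/2)*(-2.2054 - z + 1.975)^2
FOC: (2*7 + 3.0)*z = 1 + 3.0*(-2.2054 + 1.975)
z^{k+1} = 0.0182
Step 3: u-update.
u^{k+1} = 1.975 - 2.2054 - 0.0182 = -0.2486
Step 4: Primal residual = |-2.2054 - 0.0182| = 2.2236


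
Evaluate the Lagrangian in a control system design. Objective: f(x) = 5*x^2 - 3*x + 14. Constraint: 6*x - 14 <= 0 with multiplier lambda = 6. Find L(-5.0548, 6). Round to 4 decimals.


Step 1: Evaluate f(x).
f(-5.0548) = 5*(-5.0548)^2 - 3*(-5.0548) + 14 = 156.9194
Step 2: Evaluate g(x).
g(-5.0548) = 6*-5.0548 - 14 = -44.3288
Step 3: Compute Lagrangian.
L = 156.9194 + 6*-44.3288 = -109.0534


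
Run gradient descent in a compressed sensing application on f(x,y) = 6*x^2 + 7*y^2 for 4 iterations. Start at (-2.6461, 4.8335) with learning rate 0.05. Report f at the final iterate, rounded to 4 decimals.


Gradient descent on f(x,y) = 6*x^2 + 7*y^2.
Starting point: (-2.6461, 4.8335), alpha = 0.05
Step 1: grad_x = 2*6*-2.6461 = -31.7532, grad_y = 2*7*4.8335 = 67.669
  x_1 = -2.6461 - 0.05*-31.7532 = -1.0584
  y_1 = 4.8335 - 0.05*67.669 = 1.4501
Step 2: grad_x = 2*6*-1.0584 = -12.7013, grad_y = 2*7*1.4501 = 20.3007
  x_2 = -1.0584 - 0.05*-12.7013 = -0.4234
  y_2 = 1.4501 - 0.05*20.3007 = 0.435
Step 3: grad_x = 2*6*-0.4234 = -5.0805, grad_y = 2*7*0.435 = 6.0902
  x_3 = -0.4234 - 0.05*-5.0805 = -0.1694
  y_3 = 0.435 - 0.05*6.0902 = 0.1305
Step 4: grad_x = 2*6*-0.1694 = -2.0322, grad_y = 2*7*0.1305 = 1.8271
  x_4 = -0.1694 - 0.05*-2.0322 = -0.0677
  y_4 = 0.1305 - 0.05*1.8271 = 0.0392
f(-0.0677, 0.0392) = 6*(-0.0677)^2 + 7*0.0392^2 = 0.0383


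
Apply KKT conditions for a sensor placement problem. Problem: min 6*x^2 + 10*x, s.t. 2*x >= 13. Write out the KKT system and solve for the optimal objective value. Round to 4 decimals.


Step 1: Try lambda = 0 (constraint inactive).
x_unc = -10/(2*6) = -0.8333
Check: 2*-0.8333 = -1.6666 < 13 -- violated!
Step 2: Constraint must be active: 2*x = 13
x* = 13/2 = 6.5
lambda = (2*6*6.5 + 10)/2 = 44.0
Step 3: Compute optimal value.
f(x*) = 6*6.5^2 + 10*6.5 = 318.5


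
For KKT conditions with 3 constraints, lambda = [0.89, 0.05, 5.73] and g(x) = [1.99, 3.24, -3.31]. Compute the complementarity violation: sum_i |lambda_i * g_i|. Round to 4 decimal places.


KKT complementary slackness check:
lambda_1 * g_1 = 0.89 * 1.99 = 1.7711
lambda_2 * g_2 = 0.05 * 3.24 = 0.162
lambda_3 * g_3 = 5.73 * -3.31 = -18.9663
Total violation = 1.7711 + 0.162 + 18.9663 = 20.8994


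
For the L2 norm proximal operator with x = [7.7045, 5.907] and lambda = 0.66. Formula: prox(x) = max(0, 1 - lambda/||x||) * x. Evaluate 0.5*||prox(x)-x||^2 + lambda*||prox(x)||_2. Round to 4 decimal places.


Step 1: Compute ||x||.
||x|| = 9.7083
Step 2: Compute scaling factor.
scale = max(0, 1 - 0.66/9.7083) = 0.932
Step 3: prox(x) = [7.1807, 5.5054]
||prox(x)|| = 9.0483
Step 4: Proximal objective.
0.5*||prox-x||^2 = 0.2178
lambda*||prox|| = 5.9719
Total = 6.1897


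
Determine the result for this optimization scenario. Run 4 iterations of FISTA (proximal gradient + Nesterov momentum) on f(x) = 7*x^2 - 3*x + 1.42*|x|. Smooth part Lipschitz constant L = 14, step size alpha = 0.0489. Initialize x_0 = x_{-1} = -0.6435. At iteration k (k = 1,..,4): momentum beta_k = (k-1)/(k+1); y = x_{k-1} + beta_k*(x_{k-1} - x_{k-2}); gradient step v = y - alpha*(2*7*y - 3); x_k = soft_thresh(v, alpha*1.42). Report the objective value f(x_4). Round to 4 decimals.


FISTA on f(x) = 7*x^2 - 3*x + 1.42*|x|
L = 14, alpha = 0.0489
Iteration 1: beta = 0.0, y = -0.6435 + 0.0*(-0.6435 + 0.6435) = -0.6435
  grad(y) = -12.009, v = y - alpha*grad = -0.0563
  prox(v) = soft_thresh(-0.0563, 0.0694) = 0.0
Iteration 2: beta = 0.3333, y = 0.0 + 0.3333*(0.0 + 0.6435) = 0.2145
  grad(y) = 0.003, v = y - alpha*grad = 0.2144
  prox(v) = soft_thresh(0.2144, 0.0694) = 0.1449
Iteration 3: beta = 0.5, y = 0.1449 + 0.5*(0.1449 - 0.0) = 0.2174
  grad(y) = 0.0432, v = y - alpha*grad = 0.2153
  prox(v) = soft_thresh(0.2153, 0.0694) = 0.1458
Iteration 4: beta = 0.6, y = 0.1458 + 0.6*(0.1458 - 0.1449) = 0.1464
  grad(y) = -0.9509, v = y - alpha*grad = 0.1929
  prox(v) = soft_thresh(0.1929, 0.0694) = 0.1234
f(x_4) = 7*0.1234^2 - 3*0.1234 + 1.42*|0.1234| = -0.0884


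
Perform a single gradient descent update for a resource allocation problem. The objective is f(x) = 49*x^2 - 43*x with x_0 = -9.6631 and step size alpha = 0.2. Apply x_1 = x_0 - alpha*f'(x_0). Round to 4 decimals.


We compute the gradient at x_0 and apply the update.
f'(x) = 98*x - 43
f'(-9.6631) = 98*-9.6631 - 43 = -989.9838
x_1 = -9.6631 - 0.2*-989.9838 = 188.3337


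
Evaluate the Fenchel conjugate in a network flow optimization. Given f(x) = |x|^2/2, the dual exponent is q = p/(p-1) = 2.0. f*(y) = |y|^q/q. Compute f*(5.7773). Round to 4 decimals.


The conjugate exponent q satisfies 1/p + 1/q = 1.
p = 2, so q = 2/(2 - 1) = 2.0
|y|^q = 5.7773^2.0 = 33.3772
f*(5.7773) = 33.3772 / 2.0 = 16.6886


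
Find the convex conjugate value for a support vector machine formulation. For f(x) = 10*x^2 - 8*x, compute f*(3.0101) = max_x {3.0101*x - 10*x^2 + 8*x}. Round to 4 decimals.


f*(y) = sup_x {y*x - a*x^2 - b*x} = sup_x {(y-b)*x - a*x^2}
FOC: (y - b) - 2a*x = 0 => x* = (y - b)/(2a)
x* = (3.0101 + 8)/(2*10) = 0.5505
f*(3.0101) = (y-b)^2/(4a) = (3.0101 + 8)^2/(4*10)
= 121.2223/40 = 3.0306


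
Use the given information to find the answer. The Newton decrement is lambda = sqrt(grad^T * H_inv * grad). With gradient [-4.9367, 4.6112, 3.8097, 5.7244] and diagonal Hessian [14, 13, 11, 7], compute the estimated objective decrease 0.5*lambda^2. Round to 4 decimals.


Step 1: H is diagonal, so H^(-1) * g = [-0.3526, 0.3547, 0.3463, 0.8178].
Step 2: g^T H^(-1) g = sum_i g_i^2 / H_ii
  = (-4.9367)^2/14 + (4.6112)^2/13 + (3.8097)^2/11 + (5.7244)^2/7
  = 1.7408 + 1.6356 + 1.3194 + 4.6813 = 9.3771
Step 3: Objective decrease = 0.5 * g^T H^(-1) g = 4.6886


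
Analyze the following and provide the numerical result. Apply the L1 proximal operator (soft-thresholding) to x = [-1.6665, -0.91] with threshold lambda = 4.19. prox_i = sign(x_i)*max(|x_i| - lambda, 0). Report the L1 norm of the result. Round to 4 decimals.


Soft-thresholding with lambda = 4.19:
prox(-1.6665) = sign(-1.6665)*max(|-1.6665| - 4.19, 0) = 0.0
prox(-0.91) = sign(-0.91)*max(|-0.91| - 4.19, 0) = 0.0
prox(x) = [0.0, 0.0]
||prox(x)||_1 = 0.0 + 0.0 = 0.0


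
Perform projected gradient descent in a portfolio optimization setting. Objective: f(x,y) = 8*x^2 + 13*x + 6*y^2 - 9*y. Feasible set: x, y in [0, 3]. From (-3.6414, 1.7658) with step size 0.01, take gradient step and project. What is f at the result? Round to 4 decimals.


Step 1: Compute gradient at (-3.6414, 1.7658).
grad_x = 2*8*-3.6414 + 13 = -45.2624
grad_y = 2*6*1.7658 - 9 = 12.1896
Step 2: Gradient step.
x_raw = -3.6414 - 0.01*-45.2624 = -3.1888
y_raw = 1.7658 - 0.01*12.1896 = 1.6439
Step 3: Project onto [0, 3].
x_proj = clip(-3.1888) = 0.0
y_proj = clip(1.6439) = 1.6439
Step 4: Evaluate f.
f(0.0, 1.6439) = 1.4194


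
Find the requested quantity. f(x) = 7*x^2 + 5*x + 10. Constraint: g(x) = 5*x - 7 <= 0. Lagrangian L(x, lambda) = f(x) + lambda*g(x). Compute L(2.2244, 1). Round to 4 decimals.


Step 1: Evaluate f(x).
f(2.2244) = 7*2.2244^2 + 5*2.2244 + 10 = 55.7577
Step 2: Evaluate g(x).
g(2.2244) = 5*2.2244 - 7 = 4.122
Step 3: Compute Lagrangian.
L = 55.7577 + 1*4.122 = 59.8797


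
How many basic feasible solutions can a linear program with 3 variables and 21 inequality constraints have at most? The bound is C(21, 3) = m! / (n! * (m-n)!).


Each vertex corresponds to some choice of n active constraints out of m, so the number of vertices is at most C(m, n) = m! / (n!(m-n)!).
m = 21, n = 3
Numerator: 21 * 20 * 19
Denominator: 3! = 6
C(21, 3) = 1330


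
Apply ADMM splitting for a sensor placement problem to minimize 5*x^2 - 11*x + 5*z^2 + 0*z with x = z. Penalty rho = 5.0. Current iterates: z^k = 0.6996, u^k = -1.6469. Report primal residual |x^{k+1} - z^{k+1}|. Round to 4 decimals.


ADMM iteration with rho = 5.0, z^k = 0.6996, u^k = -1.6469
Step 1: x-update.
Minimize 5*x^2 - 11*x + (5.0/2)*(x - 0.6996 - 1.6469)^2
FOC: (2*5 + 5.0)*x = 11 + 5.0*(0.6996 + 1.6469)
x^{k+1} = 1.5155
Step 2: z-update.
Minimize 5*z^2 + 0*z + (5.0/2)*(1.5155 - z - 1.6469)^2
FOC: (2*5 + 5.0)*z = 0 + 5.0*(1.5155 - 1.6469)
z^{k+1} = -0.0438
Step 3: u-update.
u^{k+1} = -1.6469 + 1.5155 + 0.0438 = -0.0876
Step 4: Primal residual = |1.5155 + 0.0438| = 1.5593


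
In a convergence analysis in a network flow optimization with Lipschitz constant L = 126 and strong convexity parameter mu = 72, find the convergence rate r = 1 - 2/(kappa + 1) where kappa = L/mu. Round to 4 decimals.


Step 1: Compute the condition number.
kappa = L/mu = 126/72 = 1.75
Step 2: Compute the convergence rate.
r = 1 - 2/(kappa + 1) = 1 - 2*mu/(L + mu) = (L - mu)/(L + mu) = 54/198 = 0.2727


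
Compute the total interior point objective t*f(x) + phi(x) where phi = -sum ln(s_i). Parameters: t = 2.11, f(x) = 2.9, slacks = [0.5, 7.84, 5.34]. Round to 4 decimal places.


Step 1: Compute log-barrier.
ln values: [-0.6931, 2.0592, 1.6752]
phi = -(-0.6931 + 2.0592 + 1.6752) = -3.0413
Step 2: Compute augmented objective.
t*f(x) = 2.11*2.9 = 6.119
Total = 6.119 - 3.0413 = 3.0777


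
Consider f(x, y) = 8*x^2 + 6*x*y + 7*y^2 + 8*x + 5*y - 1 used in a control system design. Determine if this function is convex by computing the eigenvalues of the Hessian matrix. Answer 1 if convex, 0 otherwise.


The Hessian of f(x,y) = 8*x^2 + 6*x*y + 7*y^2 + 8*x + 5*y - 1 is:
H = [[16, 6], [6, 14]]
Trace = 16 + 14 = 30
Determinant = 16*14 - (6)^2 = 188
Discriminant = (30)^2 - 4*188 = 148.0
Eigenvalues: lambda_1 = 8.9172, lambda_2 = 21.0828
The function is convex.

1


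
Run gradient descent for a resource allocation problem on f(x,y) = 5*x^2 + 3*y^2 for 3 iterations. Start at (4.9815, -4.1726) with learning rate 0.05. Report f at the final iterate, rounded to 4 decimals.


Gradient descent on f(x,y) = 5*x^2 + 3*y^2.
Starting point: (4.9815, -4.1726), alpha = 0.05
Step 1: grad_x = 2*5*4.9815 = 49.815, grad_y = 2*3*-4.1726 = -25.0356
  x_1 = 4.9815 - 0.05*49.815 = 2.4908
  y_1 = -4.1726 - 0.05*-25.0356 = -2.9208
Step 2: grad_x = 2*5*2.4908 = 24.9075, grad_y = 2*3*-2.9208 = -17.5249
  x_2 = 2.4908 - 0.05*24.9075 = 1.2454
  y_2 = -2.9208 - 0.05*-17.5249 = -2.0446
Step 3: grad_x = 2*5*1.2454 = 12.4538, grad_y = 2*3*-2.0446 = -12.2674
  x_3 = 1.2454 - 0.05*12.4538 = 0.6227
  y_3 = -2.0446 - 0.05*-12.2674 = -1.4312
f(0.6227, -1.4312) = 5*0.6227^2 + 3*(-1.4312)^2 = 8.0837


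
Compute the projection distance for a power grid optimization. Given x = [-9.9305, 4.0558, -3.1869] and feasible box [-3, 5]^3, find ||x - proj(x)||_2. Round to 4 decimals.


Project each component onto [-3, 5].
clip(-9.9305) = -3.0, clip(4.0558) = 4.0558, clip(-3.1869) = -3.0
Projection = [-3.0, 4.0558, -3.0]
Squared diffs: [48.0318, 0.0, 0.0349]
Distance = sqrt(48.0667) = 6.933


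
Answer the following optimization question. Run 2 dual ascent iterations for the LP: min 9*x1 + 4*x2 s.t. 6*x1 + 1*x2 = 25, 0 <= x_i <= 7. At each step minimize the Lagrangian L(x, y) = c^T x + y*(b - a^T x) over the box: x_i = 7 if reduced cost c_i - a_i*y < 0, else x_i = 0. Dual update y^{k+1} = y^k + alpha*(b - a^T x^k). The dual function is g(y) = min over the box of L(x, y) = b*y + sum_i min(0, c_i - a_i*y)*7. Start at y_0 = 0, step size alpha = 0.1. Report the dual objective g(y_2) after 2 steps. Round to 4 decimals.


Dual ascent for LP: min 9*x1 + 4*x2, 6*x1 + 1*x2 = 25, 0 <= x_i <= 7
Step 1: y^k = 0.0, reduced costs: (9.0, 4.0)
  x^k = (0.0, 0.0), subgradient = b - a^T x = 25.0
  y^{k+1} = 0.0 + 0.1*25.0 = 2.5
Step 2: y^k = 2.5, reduced costs: (-6.0, 1.5)
  x^k = (7.0, 0.0), subgradient = b - a^T x = -17.0
  y^{k+1} = 2.5 + 0.1*-17.0 = 0.8
Dual objective at y_2 = 0.8: reduced costs (4.2, 3.2), box minimizer x = (0.0, 0.0)
g(y_2) = b*y + (c1 - a1*y)*x1 + (c2 - a2*y)*x2 = 25*0.8 + 4.2*0.0 + 3.2*0.0 = 20.0 + 0.0 + 0.0 = 20.0


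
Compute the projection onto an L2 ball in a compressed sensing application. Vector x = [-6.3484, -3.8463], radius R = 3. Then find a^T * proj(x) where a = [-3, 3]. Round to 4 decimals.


Step 1: Compute ||x|| (intermediates to 6 decimals).
||x|| = sqrt((-6.3484)^2 + (-3.8463)^2) = 7.422682
Step 2: Project.
Since ||x|| > R, scale = R/||x|| = 3/7.422682 = 0.404167, proj(x) = scale * x
proj(x) = [-2.565814, -1.554548]
Step 3: Dot product.
a^T * proj(x) = -3*(-2.565814) + 3*(-1.554548) = 3.0338


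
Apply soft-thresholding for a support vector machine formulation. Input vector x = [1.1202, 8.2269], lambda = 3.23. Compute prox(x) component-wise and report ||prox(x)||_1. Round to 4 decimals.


Soft-thresholding with lambda = 3.23:
prox(1.1202) = sign(1.1202)*max(|1.1202| - 3.23, 0) = 0.0
prox(8.2269) = sign(8.2269)*max(|8.2269| - 3.23, 0) = 4.9969
prox(x) = [0.0, 4.9969]
||prox(x)||_1 = 0.0 + 4.9969 = 4.9969


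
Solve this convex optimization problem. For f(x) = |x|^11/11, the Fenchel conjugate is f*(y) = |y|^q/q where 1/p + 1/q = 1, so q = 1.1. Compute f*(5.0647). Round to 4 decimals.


The conjugate exponent q satisfies 1/p + 1/q = 1.
p = 11, so q = 11/(11 - 1) = 1.1
|y|^q = 5.0647^1.1 = 5.9567
f*(5.0647) = 5.9567 / 1.1 = 5.4152


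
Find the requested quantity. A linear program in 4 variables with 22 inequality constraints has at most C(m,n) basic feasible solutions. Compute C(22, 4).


Each vertex corresponds to some choice of n active constraints out of m, so the number of vertices is at most C(m, n) = m! / (n!(m-n)!).
m = 22, n = 4
Numerator: 22 * 21 * 20 * 19
Denominator: 4! = 24
C(22, 4) = 7315


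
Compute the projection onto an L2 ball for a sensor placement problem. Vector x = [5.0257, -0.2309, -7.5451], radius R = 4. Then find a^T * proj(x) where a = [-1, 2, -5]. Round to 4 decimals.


Step 1: Compute ||x|| (intermediates to 6 decimals).
||x|| = sqrt(5.0257^2 + (-0.2309)^2 + (-7.5451)^2) = 9.0686
Step 2: Project.
Since ||x|| > R, scale = R/||x|| = 4/9.0686 = 0.441082, proj(x) = scale * x
proj(x) = [2.216746, -0.101846, -3.328008]
Step 3: Dot product.
a^T * proj(x) = -1*2.216746 + 2*(-0.101846) - 5*(-3.328008) = 14.2196


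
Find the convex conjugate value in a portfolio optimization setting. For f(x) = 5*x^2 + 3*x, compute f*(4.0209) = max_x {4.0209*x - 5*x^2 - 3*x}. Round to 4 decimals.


f*(y) = sup_x {y*x - a*x^2 - b*x} = sup_x {(y-b)*x - a*x^2}
FOC: (y - b) - 2a*x = 0 => x* = (y - b)/(2a)
x* = (4.0209 - 3)/(2*5) = 0.1021
f*(4.0209) = (y-b)^2/(4a) = (4.0209 - 3)^2/(4*5)
= 1.0422/20 = 0.0521


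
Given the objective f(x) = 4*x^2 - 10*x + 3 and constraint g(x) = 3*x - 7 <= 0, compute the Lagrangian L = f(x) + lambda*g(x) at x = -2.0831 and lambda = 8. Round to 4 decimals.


Step 1: Evaluate f(x).
f(-2.0831) = 4*(-2.0831)^2 - 10*(-2.0831) + 3 = 41.1882
Step 2: Evaluate g(x).
g(-2.0831) = 3*-2.0831 - 7 = -13.2493
Step 3: Compute Lagrangian.
L = 41.1882 + 8*-13.2493 = -64.8062


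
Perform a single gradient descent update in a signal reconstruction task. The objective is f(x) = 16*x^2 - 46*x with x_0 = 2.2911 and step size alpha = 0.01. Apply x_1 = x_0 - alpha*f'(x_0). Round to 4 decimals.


We compute the gradient at x_0 and apply the update.
f'(x) = 32*x - 46
f'(2.2911) = 32*2.2911 - 46 = 27.3152
x_1 = 2.2911 - 0.01*27.3152 = 2.0179


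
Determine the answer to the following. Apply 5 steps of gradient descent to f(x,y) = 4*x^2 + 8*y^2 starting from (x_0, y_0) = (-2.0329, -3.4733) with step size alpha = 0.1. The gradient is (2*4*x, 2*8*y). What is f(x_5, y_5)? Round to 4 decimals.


Gradient descent on f(x,y) = 4*x^2 + 8*y^2.
Starting point: (-2.0329, -3.4733), alpha = 0.1
Step 1: grad_x = 2*4*-2.0329 = -16.2632, grad_y = 2*8*-3.4733 = -55.5728
  x_1 = -2.0329 - 0.1*-16.2632 = -0.4066
  y_1 = -3.4733 - 0.1*-55.5728 = 2.084
Step 2: grad_x = 2*4*-0.4066 = -3.2526, grad_y = 2*8*2.084 = 33.3437
  x_2 = -0.4066 - 0.1*-3.2526 = -0.0813
  y_2 = 2.084 - 0.1*33.3437 = -1.2504
Step 3: grad_x = 2*4*-0.0813 = -0.6505, grad_y = 2*8*-1.2504 = -20.0062
  x_3 = -0.0813 - 0.1*-0.6505 = -0.0163
  y_3 = -1.2504 - 0.1*-20.0062 = 0.7502
Step 4: grad_x = 2*4*-0.0163 = -0.1301, grad_y = 2*8*0.7502 = 12.0037
  x_4 = -0.0163 - 0.1*-0.1301 = -0.0033
  y_4 = 0.7502 - 0.1*12.0037 = -0.4501
Step 5: grad_x = 2*4*-0.0033 = -0.026, grad_y = 2*8*-0.4501 = -7.2022
  x_5 = -0.0033 - 0.1*-0.026 = -0.0007
  y_5 = -0.4501 - 0.1*-7.2022 = 0.2701
f(-0.0007, 0.2701) = 4*(-0.0007)^2 + 8*0.2701^2 = 0.5836


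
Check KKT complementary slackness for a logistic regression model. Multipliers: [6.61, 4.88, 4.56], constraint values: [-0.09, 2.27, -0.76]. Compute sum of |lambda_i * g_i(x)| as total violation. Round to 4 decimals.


KKT complementary slackness check:
lambda_1 * g_1 = 6.61 * -0.09 = -0.5949
lambda_2 * g_2 = 4.88 * 2.27 = 11.0776
lambda_3 * g_3 = 4.56 * -0.76 = -3.4656
Total violation = 0.5949 + 11.0776 + 3.4656 = 15.1381


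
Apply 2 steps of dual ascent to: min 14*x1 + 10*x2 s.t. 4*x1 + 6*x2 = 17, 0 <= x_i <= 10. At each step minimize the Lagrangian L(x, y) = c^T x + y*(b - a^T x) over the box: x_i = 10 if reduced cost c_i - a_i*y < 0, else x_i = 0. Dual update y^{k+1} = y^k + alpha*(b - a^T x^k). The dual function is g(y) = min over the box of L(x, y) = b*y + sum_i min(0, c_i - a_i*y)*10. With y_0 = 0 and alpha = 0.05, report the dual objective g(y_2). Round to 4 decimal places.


Dual ascent for LP: min 14*x1 + 10*x2, 4*x1 + 6*x2 = 17, 0 <= x_i <= 10
Step 1: y^k = 0.0, reduced costs: (14.0, 10.0)
  x^k = (0.0, 0.0), subgradient = b - a^T x = 17.0
  y^{k+1} = 0.0 + 0.05*17.0 = 0.85
Step 2: y^k = 0.85, reduced costs: (10.6, 4.9)
  x^k = (0.0, 0.0), subgradient = b - a^T x = 17.0
  y^{k+1} = 0.85 + 0.05*17.0 = 1.7
Dual objective at y_2 = 1.7: reduced costs (7.2, -0.2), box minimizer x = (0.0, 10.0)
g(y_2) = b*y + (c1 - a1*y)*x1 + (c2 - a2*y)*x2 = 17*1.7 + 7.2*0.0 + (-0.2)*10.0 = 28.9 + 0.0 - 2.0 = 26.9


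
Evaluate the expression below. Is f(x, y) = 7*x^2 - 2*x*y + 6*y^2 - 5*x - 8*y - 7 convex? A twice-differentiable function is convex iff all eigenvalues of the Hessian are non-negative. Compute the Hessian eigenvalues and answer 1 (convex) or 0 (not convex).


The Hessian of f(x,y) = 7*x^2 - 2*x*y + 6*y^2 - 5*x - 8*y - 7 is:
H = [[14, -2], [-2, 12]]
Trace = 14 + 12 = 26
Determinant = 14*12 - (-2)^2 = 164
Discriminant = (26)^2 - 4*164 = 20.0
Eigenvalues: lambda_1 = 10.7639, lambda_2 = 15.2361
The function is convex.

1


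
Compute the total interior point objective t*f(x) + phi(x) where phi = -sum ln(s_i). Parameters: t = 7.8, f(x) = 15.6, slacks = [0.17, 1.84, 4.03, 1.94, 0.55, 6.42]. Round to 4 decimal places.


Step 1: Compute log-barrier.
ln values: [-1.772, 0.6098, 1.3938, 0.6627, -0.5978, 1.8594]
phi = -(-1.772 + 0.6098 + 1.3938 + 0.6627 - 0.5978 + 1.8594) = -2.1558
Step 2: Compute augmented objective.
t*f(x) = 7.8*15.6 = 121.68
Total = 121.68 - 2.1558 = 119.5242


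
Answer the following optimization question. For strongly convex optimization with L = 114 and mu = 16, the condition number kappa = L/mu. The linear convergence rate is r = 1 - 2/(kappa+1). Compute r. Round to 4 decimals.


Step 1: Compute the condition number.
kappa = L/mu = 114/16 = 7.125
Step 2: Compute the convergence rate.
r = 1 - 2/(kappa + 1) = 1 - 2*mu/(L + mu) = (L - mu)/(L + mu) = 98/130 = 0.7538


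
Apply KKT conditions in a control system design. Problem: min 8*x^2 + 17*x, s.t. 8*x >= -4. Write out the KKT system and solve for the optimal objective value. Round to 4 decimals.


Step 1: Try lambda = 0 (constraint inactive).
x_unc = -17/(2*8) = -1.0625
Check: 8*-1.0625 = -8.5 < -4 -- violated!
Step 2: Constraint must be active: 8*x = -4
x* = -4/8 = -0.5
lambda = (2*8*(-0.5) + 17)/8 = 1.125
Step 3: Compute optimal value.
f(x*) = 8*(-0.5)^2 + 17*(-0.5) = -6.5


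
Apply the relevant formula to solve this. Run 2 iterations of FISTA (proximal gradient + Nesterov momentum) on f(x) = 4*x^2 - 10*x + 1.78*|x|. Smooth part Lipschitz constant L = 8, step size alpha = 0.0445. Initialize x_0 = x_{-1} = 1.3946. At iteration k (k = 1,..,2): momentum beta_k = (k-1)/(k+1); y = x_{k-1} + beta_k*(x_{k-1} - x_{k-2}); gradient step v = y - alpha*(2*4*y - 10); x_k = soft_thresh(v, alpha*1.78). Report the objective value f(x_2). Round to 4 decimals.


FISTA on f(x) = 4*x^2 - 10*x + 1.78*|x|
L = 8, alpha = 0.0445
Iteration 1: beta = 0.0, y = 1.3946 + 0.0*(1.3946 - 1.3946) = 1.3946
  grad(y) = 1.1568, v = y - alpha*grad = 1.3431
  prox(v) = soft_thresh(1.3431, 0.0792) = 1.2639
Iteration 2: beta = 0.3333, y = 1.2639 + 0.3333*(1.2639 - 1.3946) = 1.2203
  grad(y) = -0.2372, v = y - alpha*grad = 1.2309
  prox(v) = soft_thresh(1.2309, 0.0792) = 1.1517
f(x_2) = 4*1.1517^2 - 10*1.1517 + 1.78*|1.1517| = -4.1613


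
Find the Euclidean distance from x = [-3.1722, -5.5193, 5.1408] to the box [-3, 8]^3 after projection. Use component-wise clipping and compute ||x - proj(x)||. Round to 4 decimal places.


Project each component onto [-3, 8].
clip(-3.1722) = -3.0, clip(-5.5193) = -3.0, clip(5.1408) = 5.1408
Projection = [-3.0, -3.0, 5.1408]
Squared diffs: [0.0297, 6.3469, 0.0]
Distance = sqrt(6.3766) = 2.5252


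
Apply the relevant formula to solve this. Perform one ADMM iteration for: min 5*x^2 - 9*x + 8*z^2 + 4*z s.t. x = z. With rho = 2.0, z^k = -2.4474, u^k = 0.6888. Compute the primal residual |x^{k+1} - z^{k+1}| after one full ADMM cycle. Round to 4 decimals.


ADMM iteration with rho = 2.0, z^k = -2.4474, u^k = 0.6888
Step 1: x-update.
Minimize 5*x^2 - 9*x + (2.0/2)*(x + 2.4474 + 0.6888)^2
FOC: (2*5 + 2.0)*x = 9 + 2.0*(-2.4474 - 0.6888)
x^{k+1} = 0.2273
Step 2: z-update.
Minimize 8*z^2 + 4*z + (2.0/2)*(0.2273 - z + 0.6888)^2
FOC: (2*8 + 2.0)*z = -4 + 2.0*(0.2273 + 0.6888)
z^{k+1} = -0.1204
Step 3: u-update.
u^{k+1} = 0.6888 + 0.2273 + 0.1204 = 1.0365
Step 4: Primal residual = |0.2273 + 0.1204| = 0.3477


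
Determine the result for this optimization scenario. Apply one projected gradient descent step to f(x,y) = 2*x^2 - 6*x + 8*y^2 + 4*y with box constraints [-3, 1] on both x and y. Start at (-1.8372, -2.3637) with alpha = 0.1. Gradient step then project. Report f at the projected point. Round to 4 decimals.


Step 1: Compute gradient at (-1.8372, -2.3637).
grad_x = 2*2*-1.8372 - 6 = -13.3488
grad_y = 2*8*-2.3637 + 4 = -33.8192
Step 2: Gradient step.
x_raw = -1.8372 - 0.1*-13.3488 = -0.5023
y_raw = -2.3637 - 0.1*-33.8192 = 1.0182
Step 3: Project onto [-3, 1].
x_proj = clip(-0.5023) = -0.5023
y_proj = clip(1.0182) = 1.0
Step 4: Evaluate f.
f(-0.5023, 1.0) = 15.5186


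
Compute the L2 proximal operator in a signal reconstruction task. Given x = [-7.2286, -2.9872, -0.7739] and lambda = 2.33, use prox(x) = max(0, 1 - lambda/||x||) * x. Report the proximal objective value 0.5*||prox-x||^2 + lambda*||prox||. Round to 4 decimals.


Step 1: Compute ||x||.
||x|| = 7.8597
Step 2: Compute scaling factor.
scale = max(0, 1 - 2.33/7.8597) = 0.7036
Step 3: prox(x) = [-5.0857, -2.1016, -0.5445]
||prox(x)|| = 5.5297
Step 4: Proximal objective.
0.5*||prox-x||^2 = 2.7145
lambda*||prox|| = 12.8842
Total = 15.5987


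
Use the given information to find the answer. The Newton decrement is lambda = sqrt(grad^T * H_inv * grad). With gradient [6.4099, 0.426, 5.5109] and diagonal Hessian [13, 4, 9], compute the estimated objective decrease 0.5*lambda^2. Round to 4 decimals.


Step 1: H is diagonal, so H^(-1) * g = [0.4931, 0.1065, 0.6123].
Step 2: g^T H^(-1) g = sum_i g_i^2 / H_ii
  = (6.4099)^2/13 + (0.426)^2/4 + (5.5109)^2/9
  = 3.1605 + 0.0454 + 3.3744 = 6.5803
Step 3: Objective decrease = 0.5 * g^T H^(-1) g = 3.2902


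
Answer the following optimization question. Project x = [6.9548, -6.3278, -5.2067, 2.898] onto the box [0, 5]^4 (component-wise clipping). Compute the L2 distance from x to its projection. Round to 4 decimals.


Project each component onto [0, 5].
clip(6.9548) = 5.0, clip(-6.3278) = 0.0, clip(-5.2067) = 0.0, clip(2.898) = 2.898
Projection = [5.0, 0.0, 0.0, 2.898]
Squared diffs: [3.8212, 40.0411, 27.1097, 0.0]
Distance = sqrt(70.972) = 8.4245


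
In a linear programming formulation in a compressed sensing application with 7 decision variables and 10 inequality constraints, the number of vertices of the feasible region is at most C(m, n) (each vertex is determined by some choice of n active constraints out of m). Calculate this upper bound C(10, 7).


Each vertex corresponds to some choice of n active constraints out of m, so the number of vertices is at most C(m, n) = m! / (n!(m-n)!).
m = 10, n = 7
Numerator: 10 * 9 * 8 * 7 * 6 * 5 * 4
Denominator: 7! = 5040
C(10, 7) = 120


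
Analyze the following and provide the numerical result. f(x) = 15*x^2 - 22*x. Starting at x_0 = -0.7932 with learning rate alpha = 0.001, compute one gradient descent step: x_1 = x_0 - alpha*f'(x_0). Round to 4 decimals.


We compute the gradient at x_0 and apply the update.
f'(x) = 30*x - 22
f'(-0.7932) = 30*-0.7932 - 22 = -45.796
x_1 = -0.7932 - 0.001*-45.796 = -0.7474


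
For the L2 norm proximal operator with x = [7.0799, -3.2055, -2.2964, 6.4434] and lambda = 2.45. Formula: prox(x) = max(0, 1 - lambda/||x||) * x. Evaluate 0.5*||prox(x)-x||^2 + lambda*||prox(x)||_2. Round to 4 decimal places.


Step 1: Compute ||x||.
||x|| = 10.3533
Step 2: Compute scaling factor.
scale = max(0, 1 - 2.45/10.3533) = 0.7634
Step 3: prox(x) = [5.4045, -2.447, -1.753, 4.9186]
||prox(x)|| = 7.9033
Step 4: Proximal objective.
0.5*||prox-x||^2 = 3.0013
lambda*||prox|| = 19.3631
Total = 22.3644


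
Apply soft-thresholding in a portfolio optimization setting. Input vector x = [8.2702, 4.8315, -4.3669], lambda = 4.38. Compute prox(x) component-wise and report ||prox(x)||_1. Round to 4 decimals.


Soft-thresholding with lambda = 4.38:
prox(8.2702) = sign(8.2702)*max(|8.2702| - 4.38, 0) = 3.8902
prox(4.8315) = sign(4.8315)*max(|4.8315| - 4.38, 0) = 0.4515
prox(-4.3669) = sign(-4.3669)*max(|-4.3669| - 4.38, 0) = 0.0
prox(x) = [3.8902, 0.4515, 0.0]
||prox(x)||_1 = 3.8902 + 0.4515 + 0.0 = 4.3417


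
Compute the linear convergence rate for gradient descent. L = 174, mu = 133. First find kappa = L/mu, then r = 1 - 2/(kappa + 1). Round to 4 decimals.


Step 1: Compute the condition number.
kappa = L/mu = 174/133 = 1.3083
Step 2: Compute the convergence rate.
r = 1 - 2/(kappa + 1) = 1 - 2*mu/(L + mu) = (L - mu)/(L + mu) = 41/307 = 0.1336


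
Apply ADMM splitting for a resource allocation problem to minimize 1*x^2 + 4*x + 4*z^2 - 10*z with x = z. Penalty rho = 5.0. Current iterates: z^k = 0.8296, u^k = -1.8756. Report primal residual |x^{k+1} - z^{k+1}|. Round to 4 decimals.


ADMM iteration with rho = 5.0, z^k = 0.8296, u^k = -1.8756
Step 1: x-update.
Minimize 1*x^2 + 4*x + (5.0/2)*(x - 0.8296 - 1.8756)^2
FOC: (2*1 + 5.0)*x = -4 + 5.0*(0.8296 + 1.8756)
x^{k+1} = 1.3609
Step 2: z-update.
Minimize 4*z^2 - 10*z + (5.0/2)*(1.3609 - z - 1.8756)^2
FOC: (2*4 + 5.0)*z = 10 + 5.0*(1.3609 - 1.8756)
z^{k+1} = 0.5713
Step 3: u-update.
u^{k+1} = -1.8756 + 1.3609 - 0.5713 = -1.086
Step 4: Primal residual = |1.3609 - 0.5713| = 0.7896


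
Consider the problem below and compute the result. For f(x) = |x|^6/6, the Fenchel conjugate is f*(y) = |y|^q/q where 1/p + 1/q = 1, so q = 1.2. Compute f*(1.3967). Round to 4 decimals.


The conjugate exponent q satisfies 1/p + 1/q = 1.
p = 6, so q = 6/(6 - 1) = 1.2
|y|^q = 1.3967^1.2 = 1.4932
f*(1.3967) = 1.4932 / 1.2 = 1.2443
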